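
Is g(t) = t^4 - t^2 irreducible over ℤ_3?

No

Check for roots in ℤ_3: g(0) = 0 → root; g(1) = 0 → root; g(2) = 0 → root.
g(0) = 0, so (t) divides g(t); g is reducible.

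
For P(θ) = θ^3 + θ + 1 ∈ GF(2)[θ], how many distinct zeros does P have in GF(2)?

Evaluate at each of the 2 elements of GF(2):
P(0) = 1; P(1) = 1.
No element is a root.

0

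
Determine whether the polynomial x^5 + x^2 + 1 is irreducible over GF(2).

Write P(x) = x^5 + x^2 + 1.
Check for roots in GF(2): P(0) = 1; P(1) = 1.
No roots, so no linear factors.
Monic irreducibles of degree 2 over GF(2): x^2 + x + 1.
None of them divide P (all give nonzero remainder).
No irreducible factor of degree ≤ 2 exists, so P is irreducible over GF(2).

Yes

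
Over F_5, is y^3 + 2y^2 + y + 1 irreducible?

No

Write f(y) = y^3 + 2y^2 + y + 1.
Check for roots in F_5: f(0) = 1; f(1) = 0 → root; f(2) = 4; f(3) = 4; f(4) = 1.
f(1) = 0, so (y − 1) divides f(y); f is reducible.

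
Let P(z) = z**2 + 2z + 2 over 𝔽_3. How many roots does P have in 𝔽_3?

Evaluate at each of the 3 elements of 𝔽_3:
P(0) = 2; P(1) = 2; P(2) = 1.
No element is a root.

0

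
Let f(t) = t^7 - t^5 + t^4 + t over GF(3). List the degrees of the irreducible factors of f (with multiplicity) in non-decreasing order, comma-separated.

Roots in GF(3): f(0) = 0 → root; f(1) = 2; f(2) = 0 → root.
Linear factors from roots: (t), (t + 1).
Complete factorization: f(t) = (t)·(t + 1)·(t^2 + t - 1)·(t^3 + t^2 - 1).
Factor degrees with multiplicity: 1 + 1 + 2 + 3 = 7.

1, 1, 2, 3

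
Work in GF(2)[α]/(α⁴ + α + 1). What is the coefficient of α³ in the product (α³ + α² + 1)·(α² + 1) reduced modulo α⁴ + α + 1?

1

Multiply in GF(2)[α]: (α³ + α² + 1)·(α² + 1) = α⁵ + α⁴ + α³ + 1.
Reduce using α⁴ ≡ α + 1 (mod α⁴ + α + 1).
Reduced: α³ + α².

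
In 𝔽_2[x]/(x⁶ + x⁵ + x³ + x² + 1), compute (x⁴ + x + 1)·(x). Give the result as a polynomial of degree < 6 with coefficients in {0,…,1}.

Multiply in 𝔽_2[x]: (x⁴ + x + 1)·(x) = x⁵ + x² + x.
Reduced: x⁵ + x² + x.

x^5 + x^2 + x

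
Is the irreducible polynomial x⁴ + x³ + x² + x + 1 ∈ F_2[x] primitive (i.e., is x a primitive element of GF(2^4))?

No

Write f(x) = x⁴ + x³ + x² + x + 1.
|GF(2^4)^×| = 2^4 − 1 = 15. Prime factorization: 15 = 3·5.
f is primitive ⇔ x has order 15 in GF(2)[x]/(f), i.e. x^(15/q) ≠ 1 for each prime q | 15.
x^(5) mod f = 1
x^(3) mod f = x³.
Since x^(5) = 1, the order of x divides 5 < 15; not primitive.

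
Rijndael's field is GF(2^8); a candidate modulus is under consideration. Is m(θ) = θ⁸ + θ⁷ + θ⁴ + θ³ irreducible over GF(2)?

Check for roots in GF(2): m(0) = 0 → root; m(1) = 0 → root.
m(0) = 0, so (θ) divides m(θ); m is reducible.

No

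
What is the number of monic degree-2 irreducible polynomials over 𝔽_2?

The number of monic irreducibles of degree 2 over GF(2) is (1/2)·Σ_{d∣2} μ(2/d) 2^d.
Divisors of 2: 1, 2; μ(2/d) for each: -1, 1.
Σ = − 2^1 + 2^2 = 2.
N = 2/2 = 1.

1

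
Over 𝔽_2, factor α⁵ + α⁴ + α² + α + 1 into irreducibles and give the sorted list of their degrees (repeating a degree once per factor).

Write g(α) = α⁵ + α⁴ + α² + α + 1.
Roots in 𝔽_2: g(0) = 1; g(1) = 1.
Complete factorization: g(α) = (α⁵ + α⁴ + α² + α + 1).
Factor degrees with multiplicity: 5 = 5.

5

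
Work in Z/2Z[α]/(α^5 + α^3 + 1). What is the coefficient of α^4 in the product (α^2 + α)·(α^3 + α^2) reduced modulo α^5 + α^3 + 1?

Multiply in Z/2Z[α]: (α^2 + α)·(α^3 + α^2) = α^5 + α^3.
Reduce using α^5 ≡ α^3 + 1 (mod α^5 + α^3 + 1).
Reduced: 1.

0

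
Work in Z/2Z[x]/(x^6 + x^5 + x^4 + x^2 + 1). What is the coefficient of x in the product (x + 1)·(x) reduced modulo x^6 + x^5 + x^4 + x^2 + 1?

1

Multiply in Z/2Z[x]: (x + 1)·(x) = x^2 + x.
Reduced: x^2 + x.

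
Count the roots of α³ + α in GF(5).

Write f(α) = α³ + α.
Evaluate at each of the 5 elements of GF(5):
f(0) = 0 → root; f(1) = 2; f(2) = 0 → root; f(3) = 0 → root; f(4) = 3.
Roots: {0, 2, 3}.

3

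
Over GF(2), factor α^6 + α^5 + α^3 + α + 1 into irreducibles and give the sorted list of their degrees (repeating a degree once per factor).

Write f(α) = α^6 + α^5 + α^3 + α + 1.
Roots in GF(2): f(0) = 1; f(1) = 1.
Complete factorization: f(α) = (α^2 + α + 1)^3.
Factor degrees with multiplicity: 2 + 2 + 2 = 6.

2, 2, 2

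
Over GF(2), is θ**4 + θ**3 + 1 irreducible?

Write g(θ) = θ**4 + θ**3 + 1.
Check for roots in GF(2): g(0) = 1; g(1) = 1.
No roots, so no linear factors.
Monic irreducibles of degree 2 over GF(2): θ**2 + θ + 1.
None of them divide g (all give nonzero remainder).
No irreducible factor of degree ≤ 2 exists, so g is irreducible over GF(2).

Yes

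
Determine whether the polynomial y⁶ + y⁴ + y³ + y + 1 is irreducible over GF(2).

Write f(y) = y⁶ + y⁴ + y³ + y + 1.
Check for roots in GF(2): f(0) = 1; f(1) = 1.
No roots, so no linear factors.
Monic irreducibles of degree 2 over GF(2): y² + y + 1.
None of them divide f (all give nonzero remainder).
Monic irreducibles of degree 3 over GF(2): y³ + y + 1, y³ + y² + 1.
None of them divide f (all give nonzero remainder).
No irreducible factor of degree ≤ 3 exists, so f is irreducible over GF(2).

Yes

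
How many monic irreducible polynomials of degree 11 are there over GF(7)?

179756976

By the necklace-counting formula, N_7(11) = (1/11) Σ_{d|11} μ(11/d)·7^d.
Divisors of 11: 1, 11; μ(11/d) for each: -1, 1.
Σ = − 7^1 + 7^11 = 1977326736.
N = 1977326736/11 = 179756976.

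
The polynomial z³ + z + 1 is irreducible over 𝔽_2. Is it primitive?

Write f(z) = z³ + z + 1.
|GF(2^3)^×| = 2^3 − 1 = 7. Prime factorization: 7 = 7.
f is primitive ⇔ z has order 7 in GF(2)[z]/(f), i.e. z^(7/q) ≠ 1 for each prime q | 7.
z^(1) mod f = z.
None equal 1, so z has full order 7; f is primitive.

Yes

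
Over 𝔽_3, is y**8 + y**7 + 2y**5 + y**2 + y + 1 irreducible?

Write m(y) = y**8 + y**7 + 2y**5 + y**2 + y + 1.
Check for roots in 𝔽_3: m(0) = 1; m(1) = 1; m(2) = 2.
No roots, so no linear factors.
Monic irreducibles of degree 2 over GF(3): y**2 + 1, y**2 + y + 2, y**2 + 2y + 2.
None of them divide m (all give nonzero remainder).
Degree-3 irreducible divisors: test the 8 monic irreducibles of degree 3 over GF(3).
None of them divide m (all give nonzero remainder).
Degree-4 irreducible divisors: test the 18 monic irreducibles of degree 4 over GF(3).
None of them divide m (all give nonzero remainder).
No irreducible factor of degree ≤ 4 exists, so m is irreducible over GF(3).

Yes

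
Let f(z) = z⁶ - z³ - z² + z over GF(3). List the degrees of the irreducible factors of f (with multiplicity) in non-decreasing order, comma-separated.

Roots in GF(3): f(0) = 0 → root; f(1) = 0 → root; f(2) = 0 → root.
Linear factors from roots: (z), (z - 1), (z + 1).
Complete factorization: f(z) = (z)·(z - 1)·(z + 1)^2·(z² - z - 1).
Factor degrees with multiplicity: 1 + 1 + 1 + 1 + 2 = 6.

1, 1, 1, 1, 2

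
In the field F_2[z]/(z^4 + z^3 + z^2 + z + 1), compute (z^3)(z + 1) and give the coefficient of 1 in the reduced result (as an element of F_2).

1

Multiply in F_2[z]: (z^3)·(z + 1) = z^4 + z^3.
Reduce using z^4 ≡ z^3 + z^2 + z + 1 (mod z^4 + z^3 + z^2 + z + 1).
Reduced: z^2 + z + 1.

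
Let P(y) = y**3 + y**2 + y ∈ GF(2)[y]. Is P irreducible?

Check for roots in GF(2): P(0) = 0 → root; P(1) = 1.
P(0) = 0, so (y) divides P(y); P is reducible.

No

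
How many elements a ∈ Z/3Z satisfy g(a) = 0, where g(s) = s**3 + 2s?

Evaluate at each of the 3 elements of Z/3Z:
g(0) = 0 → root; g(1) = 0 → root; g(2) = 0 → root.
Roots: {0, 1, 2}.

3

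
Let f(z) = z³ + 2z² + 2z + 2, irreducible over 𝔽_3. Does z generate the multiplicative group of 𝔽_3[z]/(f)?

|GF(3^3)^×| = 3^3 − 1 = 26. Prime factorization: 26 = 2·13.
f is primitive ⇔ z has order 26 in GF(3)[z]/(f), i.e. z^(26/q) ≠ 1 for each prime q | 26.
z^(13) mod f = 1
z^(2) mod f = z².
Since z^(13) = 1, the order of z divides 13 < 26; not primitive.

No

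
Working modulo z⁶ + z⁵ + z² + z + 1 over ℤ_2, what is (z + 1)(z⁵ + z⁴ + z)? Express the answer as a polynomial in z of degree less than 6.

z^5 + z^4 + 1

Multiply in ℤ_2[z]: (z + 1)·(z⁵ + z⁴ + z) = z⁶ + z⁴ + z² + z.
Reduce using z⁶ ≡ z⁵ + z² + z + 1 (mod z⁶ + z⁵ + z² + z + 1).
Reduced: z⁵ + z⁴ + 1.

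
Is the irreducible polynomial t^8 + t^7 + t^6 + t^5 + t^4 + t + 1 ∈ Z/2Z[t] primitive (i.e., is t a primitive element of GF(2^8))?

Write f(t) = t^8 + t^7 + t^6 + t^5 + t^4 + t + 1.
|GF(2^8)^×| = 2^8 − 1 = 255. Prime factorization: 255 = 3·5·17.
f is primitive ⇔ t has order 255 in GF(2)[t]/(f), i.e. t^(255/q) ≠ 1 for each prime q | 255.
t^(85) mod f = t^6 + t^5 + t^4.
t^(51) mod f = 1
t^(15) mod f = t^7 + t^4 + t^3 + 1.
Since t^(51) = 1, the order of t divides 51 < 255; not primitive.

No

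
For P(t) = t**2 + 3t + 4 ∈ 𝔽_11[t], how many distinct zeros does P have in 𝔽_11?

2

Evaluate at each of the 11 elements of 𝔽_11:
P(0) = 4; P(1) = 8; P(2) = 3; P(3) = 0 → root; P(4) = 10; P(5) = 0 → root; P(6) = 3; P(7) = 8; P(8) = 4; P(9) = 2; P(10) = 2.
Roots: {3, 5}.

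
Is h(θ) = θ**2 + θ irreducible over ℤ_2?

Check for roots in ℤ_2: h(0) = 0 → root; h(1) = 0 → root.
h(0) = 0, so (θ) divides h(θ); h is reducible.

No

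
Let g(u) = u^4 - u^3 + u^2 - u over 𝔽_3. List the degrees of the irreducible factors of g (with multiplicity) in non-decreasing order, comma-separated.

1, 1, 2

Roots in 𝔽_3: g(0) = 0 → root; g(1) = 0 → root; g(2) = 1.
Linear factors from roots: (u), (u - 1).
Complete factorization: g(u) = (u)·(u - 1)·(u^2 + 1).
Factor degrees with multiplicity: 1 + 1 + 2 = 4.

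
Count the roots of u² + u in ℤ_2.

2

Write f(u) = u² + u.
Evaluate at each of the 2 elements of ℤ_2:
f(0) = 0 → root; f(1) = 0 → root.
Roots: {0, 1}.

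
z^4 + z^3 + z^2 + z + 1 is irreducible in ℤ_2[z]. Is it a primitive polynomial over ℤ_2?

No

Write f(z) = z^4 + z^3 + z^2 + z + 1.
|GF(2^4)^×| = 2^4 − 1 = 15. Prime factorization: 15 = 3·5.
f is primitive ⇔ z has order 15 in GF(2)[z]/(f), i.e. z^(15/q) ≠ 1 for each prime q | 15.
z^(5) mod f = 1
z^(3) mod f = z^3.
Since z^(5) = 1, the order of z divides 5 < 15; not primitive.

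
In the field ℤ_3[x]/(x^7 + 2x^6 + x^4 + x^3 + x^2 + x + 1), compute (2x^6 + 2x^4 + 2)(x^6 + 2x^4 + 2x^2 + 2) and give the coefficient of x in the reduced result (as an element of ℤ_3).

Multiply in ℤ_3[x]: (2x^6 + 2x^4 + 2)·(x^6 + 2x^4 + 2x^2 + 2) = 2x^12 + 2x^8 + x^6 + 2x^4 + x^2 + 1.
Reduce using x^7 ≡ x^6 + 2x^4 + 2x^3 + 2x^2 + 2x + 2 (mod x^7 + 2x^6 + x^4 + x^3 + x^2 + x + 1).
Reduced: 2x^6 + 2x^5 + 2x^4 + 2x^3 + 2x^2 + x.

1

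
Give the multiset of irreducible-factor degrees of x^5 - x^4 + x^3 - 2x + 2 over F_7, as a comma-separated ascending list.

Write g(x) = x^5 - x^4 + x^3 - 2x + 2.
Linear factors from roots: (x + 3).
Complete factorization: g(x) = (x + 3)·(x^2 - 3x - 1)·(x^2 - x - 3).
Factor degrees with multiplicity: 1 + 2 + 2 = 5.

1, 2, 2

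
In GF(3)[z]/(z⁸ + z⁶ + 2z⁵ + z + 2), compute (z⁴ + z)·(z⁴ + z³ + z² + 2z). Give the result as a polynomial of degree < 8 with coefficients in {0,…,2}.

z^7 + z^5 + z^4 + z^3 + 2z^2 + 2z + 1

Multiply in GF(3)[z]: (z⁴ + z)·(z⁴ + z³ + z² + 2z) = z⁸ + z⁷ + z⁶ + z⁴ + z³ + 2z².
Reduce using z⁸ ≡ 2z⁶ + z⁵ + 2z + 1 (mod z⁸ + z⁶ + 2z⁵ + z + 2).
Reduced: z⁷ + z⁵ + z⁴ + z³ + 2z² + 2z + 1.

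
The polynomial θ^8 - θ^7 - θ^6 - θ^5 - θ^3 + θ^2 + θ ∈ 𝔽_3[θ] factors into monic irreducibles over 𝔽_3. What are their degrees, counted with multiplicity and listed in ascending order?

1, 1, 1, 1, 2, 2

Write f(θ) = θ^8 - θ^7 - θ^6 - θ^5 - θ^3 + θ^2 + θ.
Roots in 𝔽_3: f(0) = 0 → root; f(1) = 2; f(2) = 0 → root.
Linear factors from roots: (θ), (θ + 1).
Complete factorization: f(θ) = (θ)·(θ + 1)^3·(θ^2 + θ - 1)^2.
Factor degrees with multiplicity: 1 + 1 + 1 + 1 + 2 + 2 = 8.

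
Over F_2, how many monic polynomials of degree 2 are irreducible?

1

By the necklace-counting formula, N_2(2) = (1/2) Σ_{d|2} μ(2/d)·2^d.
Divisors of 2: 1, 2; μ(2/d) for each: -1, 1.
Σ = − 2^1 + 2^2 = 2.
N = 2/2 = 1.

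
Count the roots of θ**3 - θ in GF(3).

3

Write h(θ) = θ**3 - θ.
Evaluate at each of the 3 elements of GF(3):
h(0) = 0 → root; h(1) = 0 → root; h(2) = 0 → root.
Roots: {0, 1, 2}.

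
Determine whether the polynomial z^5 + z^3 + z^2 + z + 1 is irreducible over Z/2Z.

Yes

Write h(z) = z^5 + z^3 + z^2 + z + 1.
Check for roots in Z/2Z: h(0) = 1; h(1) = 1.
No roots, so no linear factors.
Monic irreducibles of degree 2 over GF(2): z^2 + z + 1.
None of them divide h (all give nonzero remainder).
No irreducible factor of degree ≤ 2 exists, so h is irreducible over GF(2).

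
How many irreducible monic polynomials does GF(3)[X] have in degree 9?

x^(3^9) − x is the product of all monic irreducibles of degree dividing 9; Möbius inversion gives N = (1/9) Σ μ(9/d)·3^d.
Divisors of 9: 1, 3, 9; μ(9/d) for each: 0, -1, 1.
Σ = − 3^3 + 3^9 = 19656.
N = 19656/9 = 2184.

2184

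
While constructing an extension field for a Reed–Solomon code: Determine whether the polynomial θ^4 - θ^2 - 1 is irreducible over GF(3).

Yes

Write f(θ) = θ^4 - θ^2 - 1.
Check for roots in GF(3): f(0) = 2; f(1) = 2; f(2) = 2.
No roots, so no linear factors.
Monic irreducibles of degree 2 over GF(3): θ^2 + 1, θ^2 + θ - 1, θ^2 - θ - 1.
None of them divide f (all give nonzero remainder).
No irreducible factor of degree ≤ 2 exists, so f is irreducible over GF(3).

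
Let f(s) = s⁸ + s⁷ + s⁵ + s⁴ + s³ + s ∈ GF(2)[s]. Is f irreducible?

Check for roots in GF(2): f(0) = 0 → root; f(1) = 0 → root.
f(0) = 0, so (s) divides f(s); f is reducible.

No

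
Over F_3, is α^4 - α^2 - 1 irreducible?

Write f(α) = α^4 - α^2 - 1.
Check for roots in F_3: f(0) = 2; f(1) = 2; f(2) = 2.
No roots, so no linear factors.
Monic irreducibles of degree 2 over GF(3): α^2 + 1, α^2 + α - 1, α^2 - α - 1.
None of them divide f (all give nonzero remainder).
No irreducible factor of degree ≤ 2 exists, so f is irreducible over GF(3).

Yes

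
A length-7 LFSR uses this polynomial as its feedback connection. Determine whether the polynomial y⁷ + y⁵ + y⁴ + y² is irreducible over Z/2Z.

Write f(y) = y⁷ + y⁵ + y⁴ + y².
Check for roots in Z/2Z: f(0) = 0 → root; f(1) = 0 → root.
f(0) = 0, so (y) divides f(y); f is reducible.

No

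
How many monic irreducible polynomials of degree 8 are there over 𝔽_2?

x^(2^8) − x is the product of all monic irreducibles of degree dividing 8; Möbius inversion gives N = (1/8) Σ μ(8/d)·2^d.
Divisors of 8: 1, 2, 4, 8; μ(8/d) for each: 0, 0, -1, 1.
Σ = − 2^4 + 2^8 = 240.
N = 240/8 = 30.

30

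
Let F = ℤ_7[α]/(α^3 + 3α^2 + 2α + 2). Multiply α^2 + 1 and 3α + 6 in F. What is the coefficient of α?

Multiply in ℤ_7[α]: (α^2 + 1)·(3α + 6) = 3α^3 + 6α^2 + 3α + 6.
Reduce using α^3 ≡ 4α^2 + 5α + 5 (mod α^3 + 3α^2 + 2α + 2).
Reduced: 4α^2 + 4α.

4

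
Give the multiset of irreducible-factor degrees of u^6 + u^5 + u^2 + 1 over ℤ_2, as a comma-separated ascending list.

Write f(u) = u^6 + u^5 + u^2 + 1.
Roots in ℤ_2: f(0) = 1; f(1) = 0 → root.
Linear factors from roots: (u + 1).
Complete factorization: f(u) = (u + 1)·(u^2 + u + 1)·(u^3 + u^2 + 1).
Factor degrees with multiplicity: 1 + 2 + 3 = 6.

1, 2, 3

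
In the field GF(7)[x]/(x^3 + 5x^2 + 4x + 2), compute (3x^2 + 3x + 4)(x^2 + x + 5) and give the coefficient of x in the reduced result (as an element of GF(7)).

0

Multiply in GF(7)[x]: (3x^2 + 3x + 4)·(x^2 + x + 5) = 3x^4 + 6x^3 + x^2 + 5x + 6.
Reduce using x^3 ≡ 2x^2 + 3x + 5 (mod x^3 + 5x^2 + 4x + 2).
Reduced: 6x^2 + 3.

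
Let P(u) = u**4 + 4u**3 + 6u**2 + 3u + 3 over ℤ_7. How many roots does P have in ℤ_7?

1

Evaluate at each of the 7 elements of ℤ_7:
P(0) = 3; P(1) = 3; P(2) = 4; P(3) = 3; P(4) = 0 → root; P(5) = 5; P(6) = 3.
Roots: {4}.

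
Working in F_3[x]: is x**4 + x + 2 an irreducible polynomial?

Write f(x) = x**4 + x + 2.
Check for roots in F_3: f(0) = 2; f(1) = 1; f(2) = 2.
No roots, so no linear factors.
Monic irreducibles of degree 2 over GF(3): x**2 + 1, x**2 + x + 2, x**2 + 2x + 2.
None of them divide f (all give nonzero remainder).
No irreducible factor of degree ≤ 2 exists, so f is irreducible over GF(3).

Yes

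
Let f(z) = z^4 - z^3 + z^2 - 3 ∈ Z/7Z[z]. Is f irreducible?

Check for roots in Z/7Z: f(0) = 4; f(1) = 5; f(2) = 2; f(3) = 4; f(4) = 2; f(5) = 4; f(6) = 0 → root.
f(6) = 0, so (z − 6) divides f(z); f is reducible.

No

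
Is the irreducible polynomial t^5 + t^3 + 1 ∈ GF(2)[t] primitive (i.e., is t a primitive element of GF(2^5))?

Yes

Write f(t) = t^5 + t^3 + 1.
|GF(2^5)^×| = 2^5 − 1 = 31. Prime factorization: 31 = 31.
f is primitive ⇔ t has order 31 in GF(2)[t]/(f), i.e. t^(31/q) ≠ 1 for each prime q | 31.
t^(1) mod f = t.
None equal 1, so t has full order 31; f is primitive.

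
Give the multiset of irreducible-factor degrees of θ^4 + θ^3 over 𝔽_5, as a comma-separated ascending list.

Write g(θ) = θ^4 + θ^3.
Roots in 𝔽_5: g(0) = 0 → root; g(1) = 2; g(2) = 4; g(3) = 3; g(4) = 0 → root.
Linear factors from roots: (θ), (θ + 1).
Complete factorization: g(θ) = (θ + 1)·(θ)^3.
Factor degrees with multiplicity: 1 + 1 + 1 + 1 = 4.

1, 1, 1, 1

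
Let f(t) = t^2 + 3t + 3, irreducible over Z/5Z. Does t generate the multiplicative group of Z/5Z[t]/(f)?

Yes

|GF(5^2)^×| = 5^2 − 1 = 24. Prime factorization: 24 = 2^3·3.
f is primitive ⇔ t has order 24 in GF(5)[t]/(f), i.e. t^(24/q) ≠ 1 for each prime q | 24.
t^(12) mod f = 4.
t^(8) mod f = t + 1.
None equal 1, so t has full order 24; f is primitive.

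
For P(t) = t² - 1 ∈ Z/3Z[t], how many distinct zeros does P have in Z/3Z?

Evaluate at each of the 3 elements of Z/3Z:
P(0) = 2; P(1) = 0 → root; P(2) = 0 → root.
Roots: {1, 2}.

2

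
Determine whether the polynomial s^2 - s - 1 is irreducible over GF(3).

Write P(s) = s^2 - s - 1.
Check for roots in GF(3): P(0) = 2; P(1) = 2; P(2) = 1.
No roots. A degree-2 polynomial over a field with no linear factor is irreducible.

Yes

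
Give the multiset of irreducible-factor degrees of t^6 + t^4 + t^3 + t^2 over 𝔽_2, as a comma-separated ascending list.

1, 1, 1, 3

Write g(t) = t^6 + t^4 + t^3 + t^2.
Roots in 𝔽_2: g(0) = 0 → root; g(1) = 0 → root.
Linear factors from roots: (t), (t + 1).
Complete factorization: g(t) = (t + 1)·(t)^2·(t^3 + t^2 + 1).
Factor degrees with multiplicity: 1 + 1 + 1 + 3 = 6.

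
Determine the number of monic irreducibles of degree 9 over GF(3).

By the necklace-counting formula, N_3(9) = (1/9) Σ_{d|9} μ(9/d)·3^d.
Divisors of 9: 1, 3, 9; μ(9/d) for each: 0, -1, 1.
Σ = − 3^3 + 3^9 = 19656.
N = 19656/9 = 2184.

2184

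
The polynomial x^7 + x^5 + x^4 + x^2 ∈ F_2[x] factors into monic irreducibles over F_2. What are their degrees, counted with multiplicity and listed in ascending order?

1, 1, 1, 1, 1, 2

Write g(x) = x^7 + x^5 + x^4 + x^2.
Roots in F_2: g(0) = 0 → root; g(1) = 0 → root.
Linear factors from roots: (x), (x + 1).
Complete factorization: g(x) = (x)^2·(x + 1)^3·(x^2 + x + 1).
Factor degrees with multiplicity: 1 + 1 + 1 + 1 + 1 + 2 = 7.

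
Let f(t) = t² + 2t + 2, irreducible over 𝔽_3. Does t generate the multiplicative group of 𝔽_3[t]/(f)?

Yes

|GF(3^2)^×| = 3^2 − 1 = 8. Prime factorization: 8 = 2^3.
f is primitive ⇔ t has order 8 in GF(3)[t]/(f), i.e. t^(8/q) ≠ 1 for each prime q | 8.
t^(4) mod f = 2.
None equal 1, so t has full order 8; f is primitive.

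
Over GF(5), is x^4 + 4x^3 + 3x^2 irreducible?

No

Write m(x) = x^4 + 4x^3 + 3x^2.
Check for roots in GF(5): m(0) = 0 → root; m(1) = 3; m(2) = 0 → root; m(3) = 1; m(4) = 0 → root.
m(0) = 0, so (x) divides m(x); m is reducible.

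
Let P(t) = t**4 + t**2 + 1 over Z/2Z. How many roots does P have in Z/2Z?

Evaluate at each of the 2 elements of Z/2Z:
P(0) = 1; P(1) = 1.
No element is a root.

0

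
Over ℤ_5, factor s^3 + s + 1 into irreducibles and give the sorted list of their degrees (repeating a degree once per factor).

Write h(s) = s^3 + s + 1.
Roots in ℤ_5: h(0) = 1; h(1) = 3; h(2) = 1; h(3) = 1; h(4) = 4.
Complete factorization: h(s) = (s^3 + s + 1).
Factor degrees with multiplicity: 3 = 3.

3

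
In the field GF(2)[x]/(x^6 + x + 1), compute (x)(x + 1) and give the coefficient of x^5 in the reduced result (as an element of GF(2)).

0

Multiply in GF(2)[x]: (x)·(x + 1) = x^2 + x.
Reduced: x^2 + x.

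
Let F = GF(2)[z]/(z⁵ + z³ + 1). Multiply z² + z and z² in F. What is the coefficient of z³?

1

Multiply in GF(2)[z]: (z² + z)·(z²) = z⁴ + z³.
Reduced: z⁴ + z³.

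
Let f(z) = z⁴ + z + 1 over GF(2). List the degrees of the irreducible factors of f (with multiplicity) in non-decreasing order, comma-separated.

Roots in GF(2): f(0) = 1; f(1) = 1.
Complete factorization: f(z) = (z⁴ + z + 1).
Factor degrees with multiplicity: 4 = 4.

4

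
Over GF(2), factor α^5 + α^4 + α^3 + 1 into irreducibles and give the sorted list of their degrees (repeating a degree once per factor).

Write g(α) = α^5 + α^4 + α^3 + 1.
Roots in GF(2): g(0) = 1; g(1) = 0 → root.
Linear factors from roots: (α + 1).
Complete factorization: g(α) = (α + 1)^2·(α^3 + α^2 + 1).
Factor degrees with multiplicity: 1 + 1 + 3 = 5.

1, 1, 3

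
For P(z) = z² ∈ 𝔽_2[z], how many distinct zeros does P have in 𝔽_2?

Evaluate at each of the 2 elements of 𝔽_2:
P(0) = 0 → root; P(1) = 1.
Roots: {0}.

1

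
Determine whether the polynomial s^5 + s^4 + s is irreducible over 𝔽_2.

Write g(s) = s^5 + s^4 + s.
Check for roots in 𝔽_2: g(0) = 0 → root; g(1) = 1.
g(0) = 0, so (s) divides g(s); g is reducible.

No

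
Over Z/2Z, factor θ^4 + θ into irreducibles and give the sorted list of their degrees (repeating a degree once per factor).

Write h(θ) = θ^4 + θ.
Roots in Z/2Z: h(0) = 0 → root; h(1) = 0 → root.
Linear factors from roots: (θ), (θ + 1).
Complete factorization: h(θ) = (θ)·(θ + 1)·(θ^2 + θ + 1).
Factor degrees with multiplicity: 1 + 1 + 2 = 4.

1, 1, 2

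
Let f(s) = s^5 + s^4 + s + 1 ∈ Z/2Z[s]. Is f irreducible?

Check for roots in Z/2Z: f(0) = 1; f(1) = 0 → root.
f(1) = 0, so (s − 1) divides f(s); f is reducible.

No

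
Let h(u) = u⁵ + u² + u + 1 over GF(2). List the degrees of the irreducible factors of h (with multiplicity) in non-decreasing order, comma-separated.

Roots in GF(2): h(0) = 1; h(1) = 0 → root.
Linear factors from roots: (u + 1).
Complete factorization: h(u) = (u + 1)^2·(u³ + u + 1).
Factor degrees with multiplicity: 1 + 1 + 3 = 5.

1, 1, 3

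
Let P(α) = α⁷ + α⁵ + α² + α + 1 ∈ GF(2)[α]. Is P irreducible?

Yes

Check for roots in GF(2): P(0) = 1; P(1) = 1.
No roots, so no linear factors.
Monic irreducibles of degree 2 over GF(2): α² + α + 1.
None of them divide P (all give nonzero remainder).
Monic irreducibles of degree 3 over GF(2): α³ + α + 1, α³ + α² + 1.
None of them divide P (all give nonzero remainder).
No irreducible factor of degree ≤ 3 exists, so P is irreducible over GF(2).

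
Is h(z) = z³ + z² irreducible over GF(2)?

Check for roots in GF(2): h(0) = 0 → root; h(1) = 0 → root.
h(0) = 0, so (z) divides h(z); h is reducible.

No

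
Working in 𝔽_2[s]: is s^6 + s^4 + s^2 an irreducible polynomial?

Write P(s) = s^6 + s^4 + s^2.
Check for roots in 𝔽_2: P(0) = 0 → root; P(1) = 1.
P(0) = 0, so (s) divides P(s); P is reducible.

No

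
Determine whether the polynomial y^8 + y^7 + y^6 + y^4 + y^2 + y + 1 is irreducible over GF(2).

Write f(y) = y^8 + y^7 + y^6 + y^4 + y^2 + y + 1.
Check for roots in GF(2): f(0) = 1; f(1) = 1.
No roots, so no linear factors.
Monic irreducibles of degree 2 over GF(2): y^2 + y + 1.
None of them divide f (all give nonzero remainder).
Monic irreducibles of degree 3 over GF(2): y^3 + y + 1, y^3 + y^2 + 1.
None of them divide f (all give nonzero remainder).
Monic irreducibles of degree 4 over GF(2): y^4 + y + 1, y^4 + y^3 + 1, y^4 + y^3 + y^2 + y + 1.
None of them divide f (all give nonzero remainder).
No irreducible factor of degree ≤ 4 exists, so f is irreducible over GF(2).

Yes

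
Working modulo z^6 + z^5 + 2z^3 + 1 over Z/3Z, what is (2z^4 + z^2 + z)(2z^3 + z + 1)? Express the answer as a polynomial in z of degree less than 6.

2z^5 + 2z^4 + 2z^2 + 1

Multiply in Z/3Z[z]: (2z^4 + z^2 + z)·(2z^3 + z + 1) = z^7 + z^5 + z^4 + z^3 + 2z^2 + z.
Reduce using z^6 ≡ 2z^5 + z^3 + 2 (mod z^6 + z^5 + 2z^3 + 1).
Reduced: 2z^5 + 2z^4 + 2z^2 + 1.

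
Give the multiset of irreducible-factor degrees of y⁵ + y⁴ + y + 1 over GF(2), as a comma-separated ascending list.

1, 1, 1, 1, 1

Write g(y) = y⁵ + y⁴ + y + 1.
Roots in GF(2): g(0) = 1; g(1) = 0 → root.
Linear factors from roots: (y + 1).
Complete factorization: g(y) = (y + 1)^5.
Factor degrees with multiplicity: 1 + 1 + 1 + 1 + 1 = 5.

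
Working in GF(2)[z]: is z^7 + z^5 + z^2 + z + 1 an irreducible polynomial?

Yes

Write f(z) = z^7 + z^5 + z^2 + z + 1.
Check for roots in GF(2): f(0) = 1; f(1) = 1.
No roots, so no linear factors.
Monic irreducibles of degree 2 over GF(2): z^2 + z + 1.
None of them divide f (all give nonzero remainder).
Monic irreducibles of degree 3 over GF(2): z^3 + z + 1, z^3 + z^2 + 1.
None of them divide f (all give nonzero remainder).
No irreducible factor of degree ≤ 3 exists, so f is irreducible over GF(2).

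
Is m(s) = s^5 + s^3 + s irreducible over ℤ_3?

No

Check for roots in ℤ_3: m(0) = 0 → root; m(1) = 0 → root; m(2) = 0 → root.
m(0) = 0, so (s) divides m(s); m is reducible.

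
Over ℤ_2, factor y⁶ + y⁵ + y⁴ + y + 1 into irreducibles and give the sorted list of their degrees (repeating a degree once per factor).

Write f(y) = y⁶ + y⁵ + y⁴ + y + 1.
Roots in ℤ_2: f(0) = 1; f(1) = 1.
Complete factorization: f(y) = (y⁶ + y⁵ + y⁴ + y + 1).
Factor degrees with multiplicity: 6 = 6.

6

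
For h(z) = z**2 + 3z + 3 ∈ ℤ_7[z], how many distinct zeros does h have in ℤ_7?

Evaluate at each of the 7 elements of ℤ_7:
h(0) = 3; h(1) = 0 → root; h(2) = 6; h(3) = 0 → root; h(4) = 3; h(5) = 1; h(6) = 1.
Roots: {1, 3}.

2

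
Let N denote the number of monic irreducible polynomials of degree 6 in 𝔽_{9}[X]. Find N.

88440

By the necklace-counting formula, N_9(6) = (1/6) Σ_{d|6} μ(6/d)·9^d.
Divisors of 6: 1, 2, 3, 6; μ(6/d) for each: 1, -1, -1, 1.
Σ = 9^1 − 9^2 − 9^3 + 9^6 = 530640.
N = 530640/6 = 88440.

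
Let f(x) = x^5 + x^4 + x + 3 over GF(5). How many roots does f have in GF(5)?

Evaluate at each of the 5 elements of GF(5):
f(0) = 3; f(1) = 1; f(2) = 3; f(3) = 0 → root; f(4) = 2.
Roots: {3}.

1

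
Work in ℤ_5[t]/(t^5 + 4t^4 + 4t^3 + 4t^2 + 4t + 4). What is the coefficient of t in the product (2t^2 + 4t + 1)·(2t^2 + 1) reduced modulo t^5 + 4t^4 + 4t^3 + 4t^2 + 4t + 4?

4

Multiply in ℤ_5[t]: (2t^2 + 4t + 1)·(2t^2 + 1) = 4t^4 + 3t^3 + 4t^2 + 4t + 1.
Reduced: 4t^4 + 3t^3 + 4t^2 + 4t + 1.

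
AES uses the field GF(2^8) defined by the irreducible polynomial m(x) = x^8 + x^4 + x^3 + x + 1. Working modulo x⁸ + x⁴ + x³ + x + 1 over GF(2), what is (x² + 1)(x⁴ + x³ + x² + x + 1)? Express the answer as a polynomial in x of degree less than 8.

x^6 + x^5 + x + 1

Multiply in GF(2)[x]: (x² + 1)·(x⁴ + x³ + x² + x + 1) = x⁶ + x⁵ + x + 1.
Reduced: x⁶ + x⁵ + x + 1.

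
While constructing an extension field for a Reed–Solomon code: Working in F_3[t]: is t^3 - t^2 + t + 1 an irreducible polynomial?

Write f(t) = t^3 - t^2 + t + 1.
Check for roots in F_3: f(0) = 1; f(1) = 2; f(2) = 1.
No roots. A degree-3 polynomial over a field with no linear factor is irreducible.

Yes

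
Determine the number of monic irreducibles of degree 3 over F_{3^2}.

Gauss's count: N_{9}(3) = (1/3) Σ_{d|3} μ(3/d)·9^d.
Divisors of 3: 1, 3; μ(3/d) for each: -1, 1.
Σ = − 9^1 + 9^3 = 720.
N = 720/3 = 240.

240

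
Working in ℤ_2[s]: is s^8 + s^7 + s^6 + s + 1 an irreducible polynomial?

Yes

Write m(s) = s^8 + s^7 + s^6 + s + 1.
Check for roots in ℤ_2: m(0) = 1; m(1) = 1.
No roots, so no linear factors.
Monic irreducibles of degree 2 over GF(2): s^2 + s + 1.
None of them divide m (all give nonzero remainder).
Monic irreducibles of degree 3 over GF(2): s^3 + s + 1, s^3 + s^2 + 1.
None of them divide m (all give nonzero remainder).
Monic irreducibles of degree 4 over GF(2): s^4 + s + 1, s^4 + s^3 + 1, s^4 + s^3 + s^2 + s + 1.
None of them divide m (all give nonzero remainder).
No irreducible factor of degree ≤ 4 exists, so m is irreducible over GF(2).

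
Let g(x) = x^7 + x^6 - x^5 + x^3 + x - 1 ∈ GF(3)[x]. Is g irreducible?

Yes

Check for roots in GF(3): g(0) = 2; g(1) = 2; g(2) = 1.
No roots, so no linear factors.
Monic irreducibles of degree 2 over GF(3): x^2 + 1, x^2 + x - 1, x^2 - x - 1.
None of them divide g (all give nonzero remainder).
Degree-3 irreducible divisors: test the 8 monic irreducibles of degree 3 over GF(3).
None of them divide g (all give nonzero remainder).
No irreducible factor of degree ≤ 3 exists, so g is irreducible over GF(3).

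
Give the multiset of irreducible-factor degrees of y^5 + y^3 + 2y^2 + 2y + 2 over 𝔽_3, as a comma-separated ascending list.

Write f(y) = y^5 + y^3 + 2y^2 + 2y + 2.
Roots in 𝔽_3: f(0) = 2; f(1) = 2; f(2) = 0 → root.
Linear factors from roots: (y + 1).
Complete factorization: f(y) = (y + 1)^2·(y^3 + y^2 + y + 2).
Factor degrees with multiplicity: 1 + 1 + 3 = 5.

1, 1, 3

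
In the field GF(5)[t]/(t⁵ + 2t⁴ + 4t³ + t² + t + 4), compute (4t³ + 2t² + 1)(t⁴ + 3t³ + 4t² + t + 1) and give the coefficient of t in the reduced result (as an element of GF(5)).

3

Multiply in GF(5)[t]: (4t³ + 2t² + 1)·(t⁴ + 3t³ + 4t² + t + 1) = 4t⁷ + 4t⁶ + 2t⁵ + 3t⁴ + 4t³ + t² + t + 1.
Reduce using t⁵ ≡ 3t⁴ + t³ + 4t² + 4t + 1 (mod t⁵ + 2t⁴ + 4t³ + t² + t + 4).
Reduced: 2t⁴ + 3t³ + 3t.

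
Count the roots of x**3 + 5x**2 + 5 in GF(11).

Write P(x) = x**3 + 5x**2 + 5.
Evaluate at each of the 11 elements of GF(11):
P(0) = 5; P(1) = 0 → root; P(2) = 0 → root; P(3) = 0 → root; P(4) = 6; P(5) = 2; P(6) = 5; P(7) = 10; P(8) = 1; P(9) = 6; P(10) = 9.
Roots: {1, 2, 3}.

3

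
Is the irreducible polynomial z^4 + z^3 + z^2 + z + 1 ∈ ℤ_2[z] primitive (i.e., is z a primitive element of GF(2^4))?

Write f(z) = z^4 + z^3 + z^2 + z + 1.
|GF(2^4)^×| = 2^4 − 1 = 15. Prime factorization: 15 = 3·5.
f is primitive ⇔ z has order 15 in GF(2)[z]/(f), i.e. z^(15/q) ≠ 1 for each prime q | 15.
z^(5) mod f = 1
z^(3) mod f = z^3.
Since z^(5) = 1, the order of z divides 5 < 15; not primitive.

No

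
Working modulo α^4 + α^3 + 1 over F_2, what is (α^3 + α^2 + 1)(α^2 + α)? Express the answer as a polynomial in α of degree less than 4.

α^2 + 1

Multiply in F_2[α]: (α^3 + α^2 + 1)·(α^2 + α) = α^5 + α^3 + α^2 + α.
Reduce using α^4 ≡ α^3 + 1 (mod α^4 + α^3 + 1).
Reduced: α^2 + 1.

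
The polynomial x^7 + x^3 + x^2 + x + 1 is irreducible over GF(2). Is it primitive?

Write f(x) = x^7 + x^3 + x^2 + x + 1.
|GF(2^7)^×| = 2^7 − 1 = 127. Prime factorization: 127 = 127.
f is primitive ⇔ x has order 127 in GF(2)[x]/(f), i.e. x^(127/q) ≠ 1 for each prime q | 127.
x^(1) mod f = x.
None equal 1, so x has full order 127; f is primitive.

Yes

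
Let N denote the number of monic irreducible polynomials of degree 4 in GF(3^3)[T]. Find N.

132678

x^(27^4) − x is the product of all monic irreducibles of degree dividing 4; Möbius inversion gives N = (1/4) Σ μ(4/d)·27^d.
Divisors of 4: 1, 2, 4; μ(4/d) for each: 0, -1, 1.
Σ = − 27^2 + 27^4 = 530712.
N = 530712/4 = 132678.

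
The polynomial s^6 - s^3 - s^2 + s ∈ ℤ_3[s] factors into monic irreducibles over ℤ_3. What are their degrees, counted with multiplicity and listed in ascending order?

1, 1, 1, 1, 2

Write g(s) = s^6 - s^3 - s^2 + s.
Roots in ℤ_3: g(0) = 0 → root; g(1) = 0 → root; g(2) = 0 → root.
Linear factors from roots: (s), (s - 1), (s + 1).
Complete factorization: g(s) = (s)·(s - 1)·(s + 1)^2·(s^2 - s - 1).
Factor degrees with multiplicity: 1 + 1 + 1 + 1 + 2 = 6.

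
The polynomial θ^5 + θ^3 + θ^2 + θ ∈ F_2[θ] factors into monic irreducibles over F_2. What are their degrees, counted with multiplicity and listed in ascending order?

1, 1, 3

Write h(θ) = θ^5 + θ^3 + θ^2 + θ.
Roots in F_2: h(0) = 0 → root; h(1) = 0 → root.
Linear factors from roots: (θ), (θ + 1).
Complete factorization: h(θ) = (θ)·(θ + 1)·(θ^3 + θ^2 + 1).
Factor degrees with multiplicity: 1 + 1 + 3 = 5.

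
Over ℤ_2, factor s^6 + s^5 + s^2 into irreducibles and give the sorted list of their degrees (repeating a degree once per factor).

Write g(s) = s^6 + s^5 + s^2.
Roots in ℤ_2: g(0) = 0 → root; g(1) = 1.
Linear factors from roots: (s).
Complete factorization: g(s) = (s)^2·(s^4 + s^3 + 1).
Factor degrees with multiplicity: 1 + 1 + 4 = 6.

1, 1, 4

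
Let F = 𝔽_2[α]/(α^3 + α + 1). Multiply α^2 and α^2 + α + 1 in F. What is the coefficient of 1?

1

Multiply in 𝔽_2[α]: (α^2)·(α^2 + α + 1) = α^4 + α^3 + α^2.
Reduce using α^3 ≡ α + 1 (mod α^3 + α + 1).
Reduced: 1.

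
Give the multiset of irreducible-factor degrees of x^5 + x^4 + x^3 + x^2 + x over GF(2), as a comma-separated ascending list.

1, 4

Write h(x) = x^5 + x^4 + x^3 + x^2 + x.
Roots in GF(2): h(0) = 0 → root; h(1) = 1.
Linear factors from roots: (x).
Complete factorization: h(x) = (x)·(x^4 + x^3 + x^2 + x + 1).
Factor degrees with multiplicity: 1 + 4 = 5.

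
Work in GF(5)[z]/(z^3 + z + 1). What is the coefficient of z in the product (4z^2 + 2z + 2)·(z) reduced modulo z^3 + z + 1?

Multiply in GF(5)[z]: (4z^2 + 2z + 2)·(z) = 4z^3 + 2z^2 + 2z.
Reduce using z^3 ≡ 4z + 4 (mod z^3 + z + 1).
Reduced: 2z^2 + 3z + 1.

3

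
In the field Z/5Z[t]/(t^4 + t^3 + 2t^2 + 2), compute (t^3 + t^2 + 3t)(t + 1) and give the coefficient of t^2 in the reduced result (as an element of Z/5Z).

2

Multiply in Z/5Z[t]: (t^3 + t^2 + 3t)·(t + 1) = t^4 + 2t^3 + 4t^2 + 3t.
Reduce using t^4 ≡ 4t^3 + 3t^2 + 3 (mod t^4 + t^3 + 2t^2 + 2).
Reduced: t^3 + 2t^2 + 3t + 3.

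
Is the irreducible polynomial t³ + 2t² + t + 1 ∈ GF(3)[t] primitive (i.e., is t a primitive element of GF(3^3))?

Yes

Write f(t) = t³ + 2t² + t + 1.
|GF(3^3)^×| = 3^3 − 1 = 26. Prime factorization: 26 = 2·13.
f is primitive ⇔ t has order 26 in GF(3)[t]/(f), i.e. t^(26/q) ≠ 1 for each prime q | 26.
t^(13) mod f = 2.
t^(2) mod f = t².
None equal 1, so t has full order 26; f is primitive.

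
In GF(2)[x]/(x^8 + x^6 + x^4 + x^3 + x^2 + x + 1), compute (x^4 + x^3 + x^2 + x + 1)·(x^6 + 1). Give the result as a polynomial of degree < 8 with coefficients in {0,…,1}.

Multiply in GF(2)[x]: (x^4 + x^3 + x^2 + x + 1)·(x^6 + 1) = x^10 + x^9 + x^8 + x^7 + x^6 + x^4 + x^3 + x^2 + x + 1.
Reduce using x^8 ≡ x^6 + x^4 + x^3 + x^2 + x + 1 (mod x^8 + x^6 + x^4 + x^3 + x^2 + x + 1).
Reduced: x^4 + x^3 + x^2 + 1.

x^4 + x^3 + x^2 + 1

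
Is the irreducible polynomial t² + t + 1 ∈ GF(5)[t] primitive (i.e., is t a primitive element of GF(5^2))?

No

Write f(t) = t² + t + 1.
|GF(5^2)^×| = 5^2 − 1 = 24. Prime factorization: 24 = 2^3·3.
f is primitive ⇔ t has order 24 in GF(5)[t]/(f), i.e. t^(24/q) ≠ 1 for each prime q | 24.
t^(12) mod f = 1
t^(8) mod f = 4t + 4.
Since t^(12) = 1, the order of t divides 12 < 24; not primitive.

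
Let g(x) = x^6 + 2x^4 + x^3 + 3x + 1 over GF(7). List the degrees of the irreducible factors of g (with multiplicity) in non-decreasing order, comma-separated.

Linear factors from roots: (x + 1).
Complete factorization: g(x) = (x + 1)·(x^2 + 6x + 3)·(x^3 + 5).
Factor degrees with multiplicity: 1 + 2 + 3 = 6.

1, 2, 3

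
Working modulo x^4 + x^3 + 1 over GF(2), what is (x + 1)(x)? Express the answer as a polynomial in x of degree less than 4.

Multiply in GF(2)[x]: (x + 1)·(x) = x^2 + x.
Reduced: x^2 + x.

x^2 + x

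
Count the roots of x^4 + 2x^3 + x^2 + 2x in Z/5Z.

Write g(x) = x^4 + 2x^3 + x^2 + 2x.
Evaluate at each of the 5 elements of Z/5Z:
g(0) = 0 → root; g(1) = 1; g(2) = 0 → root; g(3) = 0 → root; g(4) = 3.
Roots: {0, 2, 3}.

3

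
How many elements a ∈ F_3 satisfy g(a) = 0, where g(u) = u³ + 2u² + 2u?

Evaluate at each of the 3 elements of F_3:
g(0) = 0 → root; g(1) = 2; g(2) = 2.
Roots: {0}.

1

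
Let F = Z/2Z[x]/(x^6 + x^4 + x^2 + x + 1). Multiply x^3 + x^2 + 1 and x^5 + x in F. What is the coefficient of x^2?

1

Multiply in Z/2Z[x]: (x^3 + x^2 + 1)·(x^5 + x) = x^8 + x^7 + x^5 + x^4 + x^3 + x.
Reduce using x^6 ≡ x^4 + x^2 + x + 1 (mod x^6 + x^4 + x^2 + x + 1).
Reduced: x^4 + x^3 + x^2 + x + 1.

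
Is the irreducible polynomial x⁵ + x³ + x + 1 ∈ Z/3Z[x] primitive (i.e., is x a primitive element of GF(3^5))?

Write f(x) = x⁵ + x³ + x + 1.
|GF(3^5)^×| = 3^5 − 1 = 242. Prime factorization: 242 = 2·11^2.
f is primitive ⇔ x has order 242 in GF(3)[x]/(f), i.e. x^(242/q) ≠ 1 for each prime q | 242.
x^(121) mod f = 2.
x^(22) mod f = x⁴ + x² + 2.
None equal 1, so x has full order 242; f is primitive.

Yes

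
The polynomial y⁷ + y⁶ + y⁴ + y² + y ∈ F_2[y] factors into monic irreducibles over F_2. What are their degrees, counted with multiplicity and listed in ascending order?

Write g(y) = y⁷ + y⁶ + y⁴ + y² + y.
Roots in F_2: g(0) = 0 → root; g(1) = 1.
Linear factors from roots: (y).
Complete factorization: g(y) = (y)·(y² + y + 1)^3.
Factor degrees with multiplicity: 1 + 2 + 2 + 2 = 7.

1, 2, 2, 2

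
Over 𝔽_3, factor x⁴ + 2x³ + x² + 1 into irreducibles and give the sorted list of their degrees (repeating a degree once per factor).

Write h(x) = x⁴ + 2x³ + x² + 1.
Roots in 𝔽_3: h(0) = 1; h(1) = 2; h(2) = 1.
Complete factorization: h(x) = (x⁴ + 2x³ + x² + 1).
Factor degrees with multiplicity: 4 = 4.

4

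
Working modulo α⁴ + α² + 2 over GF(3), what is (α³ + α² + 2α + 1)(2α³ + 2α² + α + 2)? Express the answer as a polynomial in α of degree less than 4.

2α^3 + 1

Multiply in GF(3)[α]: (α³ + α² + 2α + 1)·(2α³ + 2α² + α + 2) = 2α⁶ + α⁵ + α⁴ + 2α + 2.
Reduce using α⁴ ≡ 2α² + 1 (mod α⁴ + α² + 2).
Reduced: 2α³ + 1.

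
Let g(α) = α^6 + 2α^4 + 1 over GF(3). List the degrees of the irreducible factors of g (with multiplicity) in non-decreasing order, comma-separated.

Roots in GF(3): g(0) = 1; g(1) = 1; g(2) = 1.
Complete factorization: g(α) = (α^6 + 2α^4 + 1).
Factor degrees with multiplicity: 6 = 6.

6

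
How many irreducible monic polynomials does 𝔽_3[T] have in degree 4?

18

By the necklace-counting formula, N_3(4) = (1/4) Σ_{d|4} μ(4/d)·3^d.
Divisors of 4: 1, 2, 4; μ(4/d) for each: 0, -1, 1.
Σ = − 3^2 + 3^4 = 72.
N = 72/4 = 18.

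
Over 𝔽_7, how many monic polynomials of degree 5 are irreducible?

3360

Gauss's count: N_{7}(5) = (1/5) Σ_{d|5} μ(5/d)·7^d.
Divisors of 5: 1, 5; μ(5/d) for each: -1, 1.
Σ = − 7^1 + 7^5 = 16800.
N = 16800/5 = 3360.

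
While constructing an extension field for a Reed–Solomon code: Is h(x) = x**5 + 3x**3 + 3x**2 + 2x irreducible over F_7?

No

Check for roots in F_7: h(0) = 0 → root; h(1) = 2; h(2) = 2; h(3) = 0 → root; h(4) = 5; h(5) = 1; h(6) = 4.
h(0) = 0, so (x) divides h(x); h is reducible.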